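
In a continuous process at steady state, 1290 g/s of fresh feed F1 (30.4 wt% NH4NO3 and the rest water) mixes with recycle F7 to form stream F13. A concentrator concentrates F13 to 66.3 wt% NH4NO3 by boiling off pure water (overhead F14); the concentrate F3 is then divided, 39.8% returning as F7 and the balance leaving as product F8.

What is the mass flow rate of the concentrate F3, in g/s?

982.5 g/s

Overall NH4NO3 balance (none leaves overhead): NH4NO3 in fresh feed = NH4NO3 in product, i.e. 1290×0.304 = (1−0.398)·F3·0.663.
F3 = 392.16/(0.663×0.602) = 982.55 g/s.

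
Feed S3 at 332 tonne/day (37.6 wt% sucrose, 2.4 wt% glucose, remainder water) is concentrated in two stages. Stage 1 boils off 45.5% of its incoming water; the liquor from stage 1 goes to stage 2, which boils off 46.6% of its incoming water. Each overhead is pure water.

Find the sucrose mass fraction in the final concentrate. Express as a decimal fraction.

water in feed = 332×0.600 = 199.2 tonne/day.
After stage 1: water left = (1−0.455)×199.2 = 108.56; stream total = 241.36 tonne/day.
After stage 2: water left = (1−0.466)×108.56 = 57.973; final concentrate = 190.77 tonne/day.
sucrose fraction = 124.83/190.77 = 0.6543.

0.6543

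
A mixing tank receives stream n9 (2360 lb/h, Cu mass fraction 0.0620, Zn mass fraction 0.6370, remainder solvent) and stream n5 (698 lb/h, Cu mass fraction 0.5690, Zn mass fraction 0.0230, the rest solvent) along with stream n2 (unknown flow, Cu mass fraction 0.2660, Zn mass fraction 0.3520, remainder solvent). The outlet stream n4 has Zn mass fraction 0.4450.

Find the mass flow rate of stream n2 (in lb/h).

Let n2 be the unknown flow. Total out = 3058 + n2.
Zn balance: 1519.4 + 0.352·n2 = 0.445·(3058 + n2)
(0.352 − 0.445)·n2 = 0.445×3058 − 1519.4 = -158.56
n2 = -158.56 / -0.093 = 1705 lb/h

1705 lb/h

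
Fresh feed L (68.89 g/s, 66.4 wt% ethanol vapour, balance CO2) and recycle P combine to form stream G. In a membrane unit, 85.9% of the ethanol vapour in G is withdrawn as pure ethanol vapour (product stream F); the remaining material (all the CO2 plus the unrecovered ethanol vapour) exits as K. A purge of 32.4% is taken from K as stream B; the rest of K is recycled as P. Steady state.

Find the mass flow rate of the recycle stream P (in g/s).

CO2 enters only via L and leaves only via the purge: 68.89×0.336 = 0.324×(CO2 in K), and the membrane unit passes all CO2, so CO2 in G = CO2 in K = 71.441 g/s.
ethanol vapour in G: m_A = 68.89×0.664 + (1−0.324)·(1−0.859)·m_A, so m_A = 45.743/0.9047 = 50.562 g/s.
K = (1−0.859)×50.562 + 71.441 = 78.571 g/s.
Recycle P = (1−0.324)×78.571 = 53.114 g/s.

53.11 g/s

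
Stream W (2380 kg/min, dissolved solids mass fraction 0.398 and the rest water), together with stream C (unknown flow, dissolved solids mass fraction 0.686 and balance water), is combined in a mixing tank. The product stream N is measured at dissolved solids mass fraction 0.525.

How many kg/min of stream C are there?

1877 kg/min

Let C be the unknown flow. Total out = 2380 + C.
dissolved solids balance: 947.24 + 0.686·C = 0.525·(2380 + C)
(0.686 − 0.525)·C = 0.525×2380 − 947.24 = 302.26
C = 302.26 / 0.161 = 1877.4 kg/min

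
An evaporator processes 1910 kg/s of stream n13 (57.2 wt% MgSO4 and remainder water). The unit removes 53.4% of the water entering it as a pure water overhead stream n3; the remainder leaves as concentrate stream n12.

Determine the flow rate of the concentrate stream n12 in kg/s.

water entering = 1910×0.428 = 817.48 kg/s; overhead removed = 0.534×817.48 = 436.53 kg/s.
Concentrate = 1910 − 436.53 = 1473.5 kg/s.

1473 kg/s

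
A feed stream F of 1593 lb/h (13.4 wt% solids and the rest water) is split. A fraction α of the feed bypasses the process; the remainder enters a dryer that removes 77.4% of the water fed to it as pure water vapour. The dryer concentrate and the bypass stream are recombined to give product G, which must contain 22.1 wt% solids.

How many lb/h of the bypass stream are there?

All 1593×0.134 = 213.46 lb/h of solids reaches G, so G = 213.46/0.221 = 965.89 lb/h and vapour = 627.11 lb/h.
The evaporator receives (1−α)·1593 of feed at 0.866 water and removes 0.774 of that water:
0.774×0.866×(1−α)×1593 = 627.11
(1−α) = 627.11/1067.8 = 0.5873;  α = 0.4127.
Bypass flow = 0.4127×1593 = 657.41 lb/h.

657.4 lb/h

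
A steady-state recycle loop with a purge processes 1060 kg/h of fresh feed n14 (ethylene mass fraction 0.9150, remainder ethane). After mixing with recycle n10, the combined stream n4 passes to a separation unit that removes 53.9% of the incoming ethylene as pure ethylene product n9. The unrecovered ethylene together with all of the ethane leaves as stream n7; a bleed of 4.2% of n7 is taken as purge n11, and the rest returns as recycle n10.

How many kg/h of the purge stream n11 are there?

ethane enters only via n14 and leaves only via the purge: 1060×0.085 = 0.042×(ethane in n7), and the separation unit passes all ethane, so ethane in n4 = ethane in n7 = 2145.2 kg/h.
ethylene in n4: m_A = 1060×0.915 + (1−0.042)·(1−0.539)·m_A, so m_A = 969.9/0.5584 = 1737 kg/h.
n7 = (1−0.539)×1737 + 2145.2 = 2946 kg/h.
Purge n11 = 0.042×2946 = 123.73 kg/h.

123.7 kg/h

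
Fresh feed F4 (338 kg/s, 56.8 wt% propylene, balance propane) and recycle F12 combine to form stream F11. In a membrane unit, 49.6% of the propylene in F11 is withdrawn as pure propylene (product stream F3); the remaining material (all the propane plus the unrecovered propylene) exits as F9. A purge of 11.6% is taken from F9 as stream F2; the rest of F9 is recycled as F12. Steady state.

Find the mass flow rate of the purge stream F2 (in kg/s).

propane enters only via F4 and leaves only via the purge: 338×0.432 = 0.116×(propane in F9), and the membrane unit passes all propane, so propane in F11 = propane in F9 = 1258.8 kg/s.
propylene in F11: m_A = 338×0.568 + (1−0.116)·(1−0.496)·m_A, so m_A = 191.98/0.5545 = 346.25 kg/s.
F9 = (1−0.496)×346.25 + 1258.8 = 1433.3 kg/s.
Purge F2 = 0.116×1433.3 = 166.26 kg/s.

166.3 kg/s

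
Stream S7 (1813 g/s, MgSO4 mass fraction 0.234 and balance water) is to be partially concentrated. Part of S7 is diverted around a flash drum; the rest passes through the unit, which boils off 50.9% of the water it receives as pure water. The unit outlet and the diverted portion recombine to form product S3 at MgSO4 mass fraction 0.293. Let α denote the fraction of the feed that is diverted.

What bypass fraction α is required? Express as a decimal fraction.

All 1813×0.234 = 424.24 g/s of MgSO4 reaches S3, so S3 = 424.24/0.293 = 1447.9 g/s and vapour = 365.08 g/s.
The evaporator receives (1−α)·1813 of feed at 0.766 water and removes 0.509 of that water:
0.509×0.766×(1−α)×1813 = 365.08
(1−α) = 365.08/706.88 = 0.5165;  α = 0.4835.

0.484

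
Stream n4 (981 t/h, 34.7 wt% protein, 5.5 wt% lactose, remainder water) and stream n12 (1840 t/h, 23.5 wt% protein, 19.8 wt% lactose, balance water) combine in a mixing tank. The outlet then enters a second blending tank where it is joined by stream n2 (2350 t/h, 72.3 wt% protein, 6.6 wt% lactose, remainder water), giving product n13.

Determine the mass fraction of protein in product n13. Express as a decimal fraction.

0.478

Overall, product flow = 5171 t/h.
protein in = 981×0.347 + 1840×0.235 + 2350×0.723 = 2471.9 t/h.
protein fraction in n13 = 0.478.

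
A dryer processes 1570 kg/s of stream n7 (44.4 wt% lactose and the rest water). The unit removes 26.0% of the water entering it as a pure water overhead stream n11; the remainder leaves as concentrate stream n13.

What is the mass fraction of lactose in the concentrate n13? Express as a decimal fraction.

0.519

lactose is not removed: 1570×0.444 = 697.08 kg/s of lactose enters n13.
water entering = 1570×0.556 = 872.92 kg/s; overhead removed = 0.260×872.92 = 226.96 kg/s.
Concentrate = 1570 − 226.96 = 1343 kg/s.
Mass fraction = 697.08/1343 = 0.519.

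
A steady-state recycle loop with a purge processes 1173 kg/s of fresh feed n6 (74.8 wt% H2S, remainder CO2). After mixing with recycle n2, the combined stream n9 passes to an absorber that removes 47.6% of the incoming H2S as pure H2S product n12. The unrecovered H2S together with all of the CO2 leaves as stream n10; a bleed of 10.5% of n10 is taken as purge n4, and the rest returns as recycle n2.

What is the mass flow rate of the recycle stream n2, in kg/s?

CO2 enters only via n6 and leaves only via the purge: 1173×0.252 = 0.105×(CO2 in n10), and the absorber passes all CO2, so CO2 in n9 = CO2 in n10 = 2815.2 kg/s.
H2S in n9: m_A = 1173×0.748 + (1−0.105)·(1−0.476)·m_A, so m_A = 877.4/0.5310 = 1652.3 kg/s.
n10 = (1−0.476)×1652.3 + 2815.2 = 3681 kg/s.
Recycle n2 = (1−0.105)×3681 = 3294.5 kg/s.

3294 kg/s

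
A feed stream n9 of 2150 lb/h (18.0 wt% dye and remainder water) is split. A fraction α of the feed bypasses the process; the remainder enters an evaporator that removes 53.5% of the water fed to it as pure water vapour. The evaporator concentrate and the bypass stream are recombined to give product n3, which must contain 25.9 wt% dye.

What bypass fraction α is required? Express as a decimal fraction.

0.305

All 2150×0.180 = 387 lb/h of dye reaches n3, so n3 = 387/0.259 = 1494.2 lb/h and vapour = 655.79 lb/h.
The evaporator receives (1−α)·2150 of feed at 0.820 water and removes 0.535 of that water:
0.535×0.820×(1−α)×2150 = 655.79
(1−α) = 655.79/943.21 = 0.6953;  α = 0.3047.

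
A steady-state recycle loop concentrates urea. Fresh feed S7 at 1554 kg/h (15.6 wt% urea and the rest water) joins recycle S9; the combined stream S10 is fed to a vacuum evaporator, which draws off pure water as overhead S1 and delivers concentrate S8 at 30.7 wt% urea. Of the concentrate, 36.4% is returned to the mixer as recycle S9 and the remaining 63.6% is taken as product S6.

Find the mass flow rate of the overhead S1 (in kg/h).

Overall urea balance (none leaves overhead): urea in fresh feed = urea in product, i.e. 1554×0.156 = (1−0.364)·S8·0.307.
S8 = 242.42/(0.307×0.636) = 1241.6 kg/h.
Recycle S9 = 0.364×1241.6 = 451.94 kg/h.
Combined feed S10 = 1554 + 451.94 = 2005.9 kg/h.
Overhead S1 = S10 − S8 = 2005.9 − 1241.6 = 764.35 kg/h.

764.3 kg/h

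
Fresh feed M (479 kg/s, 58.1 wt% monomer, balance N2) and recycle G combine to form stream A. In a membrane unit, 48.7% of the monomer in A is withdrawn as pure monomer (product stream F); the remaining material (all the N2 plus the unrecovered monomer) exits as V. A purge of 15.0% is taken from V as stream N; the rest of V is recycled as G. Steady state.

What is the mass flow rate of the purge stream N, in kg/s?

238.7 kg/s

N2 enters only via M and leaves only via the purge: 479×0.419 = 0.150×(N2 in V), and the membrane unit passes all N2, so N2 in A = N2 in V = 1338 kg/s.
monomer in A: m_A = 479×0.581 + (1−0.150)·(1−0.487)·m_A, so m_A = 278.3/0.5639 = 493.48 kg/s.
V = (1−0.487)×493.48 + 1338 = 1591.2 kg/s.
Purge N = 0.150×1591.2 = 238.67 kg/s.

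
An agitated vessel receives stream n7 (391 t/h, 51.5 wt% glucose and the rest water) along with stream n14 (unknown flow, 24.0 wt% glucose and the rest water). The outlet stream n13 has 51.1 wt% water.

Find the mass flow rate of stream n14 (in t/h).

Let n14 be the unknown flow. Total out = 391 + n14.
water balance: 189.63 + 0.760·n14 = 0.511·(391 + n14)
(0.760 − 0.511)·n14 = 0.511×391 − 189.63 = 10.166
n14 = 10.166 / 0.249 = 40.827 t/h

40.83 t/h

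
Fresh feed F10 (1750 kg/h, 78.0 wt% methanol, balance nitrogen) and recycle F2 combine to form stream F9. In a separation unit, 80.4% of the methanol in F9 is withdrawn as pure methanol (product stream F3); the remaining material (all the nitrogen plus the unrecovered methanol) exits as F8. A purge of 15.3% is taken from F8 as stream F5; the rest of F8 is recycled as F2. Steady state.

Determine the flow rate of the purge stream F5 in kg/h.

434.1 kg/h

nitrogen enters only via F10 and leaves only via the purge: 1750×0.220 = 0.153×(nitrogen in F8), and the separation unit passes all nitrogen, so nitrogen in F9 = nitrogen in F8 = 2516.3 kg/h.
methanol in F9: m_A = 1750×0.780 + (1−0.153)·(1−0.804)·m_A, so m_A = 1365/0.8340 = 1636.7 kg/h.
F8 = (1−0.804)×1636.7 + 2516.3 = 2837.1 kg/h.
Purge F5 = 0.153×2837.1 = 434.08 kg/h.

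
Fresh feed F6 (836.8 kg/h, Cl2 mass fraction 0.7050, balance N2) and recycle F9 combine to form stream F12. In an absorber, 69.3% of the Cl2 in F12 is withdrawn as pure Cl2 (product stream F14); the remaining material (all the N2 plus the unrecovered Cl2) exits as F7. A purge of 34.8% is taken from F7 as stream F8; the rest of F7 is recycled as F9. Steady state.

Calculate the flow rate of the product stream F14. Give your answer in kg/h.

Cl2 in F12: m_A = 836.8×0.705 + (1−0.348)·(1−0.693)·m_A, so m_A = 589.94/0.7998 = 737.58 kg/h.
Product F14 = 0.693×737.58 = 511.14 kg/h.

511.1 kg/h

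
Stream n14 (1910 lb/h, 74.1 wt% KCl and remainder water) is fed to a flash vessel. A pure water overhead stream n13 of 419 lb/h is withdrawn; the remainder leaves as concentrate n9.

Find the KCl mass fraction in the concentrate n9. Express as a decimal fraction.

0.949

KCl is not removed: 1910×0.741 = 1415.3 lb/h of KCl enters n9.
Concentrate = 1910 − 419 = 1491 lb/h.
Mass fraction = 1415.3/1491 = 0.949.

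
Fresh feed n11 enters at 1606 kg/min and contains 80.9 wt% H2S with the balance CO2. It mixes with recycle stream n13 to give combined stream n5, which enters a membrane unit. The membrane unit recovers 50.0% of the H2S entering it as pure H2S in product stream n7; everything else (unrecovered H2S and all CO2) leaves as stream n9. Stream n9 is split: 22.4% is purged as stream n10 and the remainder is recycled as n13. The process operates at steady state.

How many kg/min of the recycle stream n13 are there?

CO2 enters only via n11 and leaves only via the purge: 1606×0.191 = 0.224×(CO2 in n9), and the membrane unit passes all CO2, so CO2 in n5 = CO2 in n9 = 1369.4 kg/min.
H2S in n5: m_A = 1606×0.809 + (1−0.224)·(1−0.500)·m_A, so m_A = 1299.3/0.6120 = 2123 kg/min.
n9 = (1−0.500)×2123 + 1369.4 = 2430.9 kg/min.
Recycle n13 = (1−0.224)×2430.9 = 1886.4 kg/min.

1886 kg/min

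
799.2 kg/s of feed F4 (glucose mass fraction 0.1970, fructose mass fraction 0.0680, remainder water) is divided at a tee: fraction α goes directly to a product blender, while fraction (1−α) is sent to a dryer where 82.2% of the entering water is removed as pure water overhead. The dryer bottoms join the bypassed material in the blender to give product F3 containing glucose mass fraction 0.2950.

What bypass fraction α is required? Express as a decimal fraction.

0.450

All 799.2×0.197 = 157.44 kg/s of glucose reaches F3, so F3 = 157.44/0.295 = 533.7 kg/s and vapour = 265.5 kg/s.
The evaporator receives (1−α)·799.2 of feed at 0.735 water and removes 0.822 of that water:
0.822×0.735×(1−α)×799.2 = 265.5
(1−α) = 265.5/482.85 = 0.5499;  α = 0.4501.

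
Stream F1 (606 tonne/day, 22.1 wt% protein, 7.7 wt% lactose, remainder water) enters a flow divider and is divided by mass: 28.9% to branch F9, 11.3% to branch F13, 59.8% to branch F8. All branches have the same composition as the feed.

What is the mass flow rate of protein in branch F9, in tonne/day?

Branch F9 total = 0.289×606 = 175.13 tonne/day.
protein in F9 = 0.221×175.13 = 38.705 tonne/day.

38.7 tonne/day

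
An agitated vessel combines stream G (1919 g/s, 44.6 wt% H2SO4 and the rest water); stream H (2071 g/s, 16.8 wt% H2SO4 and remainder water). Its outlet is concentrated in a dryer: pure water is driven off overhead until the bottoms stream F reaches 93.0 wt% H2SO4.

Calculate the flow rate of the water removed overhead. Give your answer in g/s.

H2SO4 entering = 1919×0.446 + 2071×0.168 = 1203.8 g/s.
All H2SO4 reports to F, so F = 1203.8/0.930 = 1294.4 g/s.
Total feed = 3990 g/s; overhead = 3990 − 1294.4 = 2695.6 g/s.

2696 g/s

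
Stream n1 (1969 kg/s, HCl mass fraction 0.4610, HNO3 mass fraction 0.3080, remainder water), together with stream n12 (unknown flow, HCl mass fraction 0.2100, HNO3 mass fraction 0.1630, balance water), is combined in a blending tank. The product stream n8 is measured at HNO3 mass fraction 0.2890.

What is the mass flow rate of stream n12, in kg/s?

296.9 kg/s

Let n12 be the unknown flow. Total out = 1969 + n12.
HNO3 balance: 606.45 + 0.163·n12 = 0.289·(1969 + n12)
(0.163 − 0.289)·n12 = 0.289×1969 − 606.45 = -37.411
n12 = -37.411 / -0.126 = 296.91 kg/s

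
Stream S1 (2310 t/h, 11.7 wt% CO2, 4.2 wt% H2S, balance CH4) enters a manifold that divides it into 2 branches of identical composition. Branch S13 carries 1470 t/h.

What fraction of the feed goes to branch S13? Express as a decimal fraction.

0.636

Fraction to S13 = 1470/2310 = 0.6364.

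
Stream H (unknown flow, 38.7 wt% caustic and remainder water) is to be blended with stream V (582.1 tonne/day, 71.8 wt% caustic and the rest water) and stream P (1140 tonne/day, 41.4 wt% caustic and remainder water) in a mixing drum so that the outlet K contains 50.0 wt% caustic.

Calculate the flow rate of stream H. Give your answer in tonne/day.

255.4 tonne/day

Let H be the unknown flow. Total out = 1722.1 + H.
caustic balance: 889.91 + 0.387·H = 0.500·(1722.1 + H)
(0.387 − 0.500)·H = 0.500×1722.1 − 889.91 = -28.858
H = -28.858 / -0.113 = 255.38 tonne/day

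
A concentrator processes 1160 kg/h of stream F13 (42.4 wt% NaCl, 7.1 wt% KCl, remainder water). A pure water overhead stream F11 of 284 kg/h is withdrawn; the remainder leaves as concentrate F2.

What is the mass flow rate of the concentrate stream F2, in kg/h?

Concentrate = 1160 − 284 = 876 kg/h.

876 kg/h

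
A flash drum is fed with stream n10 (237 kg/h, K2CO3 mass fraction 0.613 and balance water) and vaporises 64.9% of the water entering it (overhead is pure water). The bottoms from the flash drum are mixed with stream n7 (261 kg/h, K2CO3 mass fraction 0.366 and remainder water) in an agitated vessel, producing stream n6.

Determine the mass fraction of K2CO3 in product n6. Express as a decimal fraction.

0.549

Vapour removed = 0.649×0.387×237 = 59.526 kg/h; concentrate = 177.47 kg/h.
K2CO3 reaching the mixer = 145.28 (from concentrate) + 261×0.366 = 240.81 kg/h.
Product flow = 177.47 + 261 = 438.47 kg/h; K2CO3 fraction = 0.549.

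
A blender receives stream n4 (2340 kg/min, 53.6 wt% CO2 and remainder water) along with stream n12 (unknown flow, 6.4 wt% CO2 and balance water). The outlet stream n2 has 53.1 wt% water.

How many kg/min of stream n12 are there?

Let n12 be the unknown flow. Total out = 2340 + n12.
water balance: 1085.8 + 0.936·n12 = 0.531·(2340 + n12)
(0.936 − 0.531)·n12 = 0.531×2340 − 1085.8 = 156.78
n12 = 156.78 / 0.405 = 387.11 kg/min

387.1 kg/min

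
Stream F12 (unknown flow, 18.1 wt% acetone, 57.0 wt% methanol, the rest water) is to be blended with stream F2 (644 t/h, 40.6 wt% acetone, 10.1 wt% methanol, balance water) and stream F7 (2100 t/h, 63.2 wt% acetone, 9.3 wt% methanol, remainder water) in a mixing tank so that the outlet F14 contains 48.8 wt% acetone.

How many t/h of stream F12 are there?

Let F12 be the unknown flow. Total out = 2744 + F12.
acetone balance: 1588.7 + 0.181·F12 = 0.488·(2744 + F12)
(0.181 − 0.488)·F12 = 0.488×2744 − 1588.7 = -249.59
F12 = -249.59 / -0.307 = 813 t/h

813 t/h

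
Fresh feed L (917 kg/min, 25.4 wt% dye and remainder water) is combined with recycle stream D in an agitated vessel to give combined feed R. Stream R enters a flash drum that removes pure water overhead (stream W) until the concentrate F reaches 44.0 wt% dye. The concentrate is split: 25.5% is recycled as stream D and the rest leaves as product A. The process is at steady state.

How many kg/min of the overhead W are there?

Overall dye balance (none leaves overhead): dye in fresh feed = dye in product, i.e. 917×0.254 = (1−0.255)·F·0.440.
F = 232.92/(0.440×0.745) = 710.55 kg/min.
Recycle D = 0.255×710.55 = 181.19 kg/min.
Combined feed R = 917 + 181.19 = 1098.2 kg/min.
Overhead W = R − F = 1098.2 − 710.55 = 387.64 kg/min.

387.6 kg/min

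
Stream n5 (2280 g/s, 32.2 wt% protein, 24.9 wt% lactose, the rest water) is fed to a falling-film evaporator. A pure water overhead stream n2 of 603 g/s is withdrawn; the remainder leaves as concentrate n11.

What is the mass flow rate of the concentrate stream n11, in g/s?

1677 g/s

Concentrate = 2280 − 603 = 1677 g/s.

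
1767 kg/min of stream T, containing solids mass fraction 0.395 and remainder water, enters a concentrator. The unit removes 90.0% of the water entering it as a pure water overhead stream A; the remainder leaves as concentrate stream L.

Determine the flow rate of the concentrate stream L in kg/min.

804.9 kg/min

water entering = 1767×0.605 = 1069 kg/min; overhead removed = 0.900×1069 = 962.13 kg/min.
Concentrate = 1767 − 962.13 = 804.87 kg/min.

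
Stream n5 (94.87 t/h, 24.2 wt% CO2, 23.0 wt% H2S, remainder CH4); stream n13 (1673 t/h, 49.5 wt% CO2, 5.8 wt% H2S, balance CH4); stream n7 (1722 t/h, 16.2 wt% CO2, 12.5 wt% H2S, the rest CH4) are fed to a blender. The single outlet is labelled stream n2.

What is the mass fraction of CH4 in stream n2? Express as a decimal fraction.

Total flow out = 94.87 + 1673 + 1722 = 3489.9 t/h.
CH4 in = 94.87×0.528 + 1673×0.447 + 1722×0.713 = 2025.7 t/h.
CH4 mass fraction in n2 = 2025.7/3489.9 = 0.580.

0.580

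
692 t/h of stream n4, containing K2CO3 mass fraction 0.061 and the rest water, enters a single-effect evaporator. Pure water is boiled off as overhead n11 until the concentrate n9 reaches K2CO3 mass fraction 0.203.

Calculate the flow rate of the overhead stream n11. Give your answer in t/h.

K2CO3 is conserved: 692×0.061 = 42.212 t/h all reports to the concentrate.
Concentrate = 42.212/(target fraction) = 207.94 t/h.
Overhead = 692 − 207.94 = 484.06 t/h.

484.1 t/h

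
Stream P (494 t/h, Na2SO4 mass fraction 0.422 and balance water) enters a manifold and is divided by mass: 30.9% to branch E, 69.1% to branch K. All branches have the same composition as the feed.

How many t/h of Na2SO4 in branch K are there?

144.1 t/h

Branch K total = 0.691×494 = 341.35 t/h.
Na2SO4 in K = 0.422×341.35 = 144.05 t/h.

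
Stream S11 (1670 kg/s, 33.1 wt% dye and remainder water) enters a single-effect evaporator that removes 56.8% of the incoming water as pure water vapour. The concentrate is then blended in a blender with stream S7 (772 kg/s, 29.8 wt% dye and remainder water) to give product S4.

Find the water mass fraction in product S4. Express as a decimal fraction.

0.567

Vapour removed = 0.568×0.669×1670 = 634.59 kg/s; concentrate = 1035.4 kg/s.
water reaching the mixer = 482.64 (from concentrate) + 772×0.702 = 1024.6 kg/s.
Product flow = 1035.4 + 772 = 1807.4 kg/s; water fraction = 0.567.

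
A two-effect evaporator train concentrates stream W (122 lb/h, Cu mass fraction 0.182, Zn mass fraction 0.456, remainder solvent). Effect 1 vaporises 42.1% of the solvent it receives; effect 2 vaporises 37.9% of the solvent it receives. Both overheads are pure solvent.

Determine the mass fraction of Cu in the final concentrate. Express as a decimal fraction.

solvent in feed = 122×0.362 = 44.164 lb/h.
After stage 1: solvent left = (1−0.421)×44.164 = 25.571; stream total = 103.41 lb/h.
After stage 2: solvent left = (1−0.379)×25.571 = 15.88; final concentrate = 93.716 lb/h.
Cu fraction = 22.204/93.716 = 0.237.

0.237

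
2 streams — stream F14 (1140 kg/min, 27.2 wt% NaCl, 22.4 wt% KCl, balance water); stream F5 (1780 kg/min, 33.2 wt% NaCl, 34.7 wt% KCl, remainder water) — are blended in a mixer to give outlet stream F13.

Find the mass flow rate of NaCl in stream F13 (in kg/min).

NaCl out = NaCl in = 1140×0.272 + 1780×0.332 = 901.04 kg/min.

901 kg/min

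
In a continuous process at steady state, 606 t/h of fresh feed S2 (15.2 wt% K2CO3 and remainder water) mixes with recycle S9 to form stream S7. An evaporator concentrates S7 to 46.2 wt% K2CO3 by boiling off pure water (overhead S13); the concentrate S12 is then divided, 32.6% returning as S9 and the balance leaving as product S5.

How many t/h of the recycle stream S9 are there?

96.43 t/h

Overall K2CO3 balance (none leaves overhead): K2CO3 in fresh feed = K2CO3 in product, i.e. 606×0.152 = (1−0.326)·S12·0.462.
S12 = 92.112/(0.462×0.674) = 295.81 t/h.
Recycle S9 = 0.326×295.81 = 96.434 t/h.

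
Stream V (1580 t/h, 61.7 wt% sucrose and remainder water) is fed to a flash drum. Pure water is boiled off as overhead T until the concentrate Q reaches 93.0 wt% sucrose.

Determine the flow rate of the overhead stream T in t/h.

sucrose is conserved: 1580×0.617 = 974.86 t/h all reports to the concentrate.
Concentrate = 974.86/(target fraction) = 1048.2 t/h.
Overhead = 1580 − 1048.2 = 531.76 t/h.

531.8 t/h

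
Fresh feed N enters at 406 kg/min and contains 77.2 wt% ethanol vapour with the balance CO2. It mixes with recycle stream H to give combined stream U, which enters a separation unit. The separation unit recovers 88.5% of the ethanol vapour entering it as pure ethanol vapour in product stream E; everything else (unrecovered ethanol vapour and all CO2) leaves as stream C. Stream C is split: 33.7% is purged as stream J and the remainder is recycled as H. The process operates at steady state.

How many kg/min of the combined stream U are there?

CO2 enters only via N and leaves only via the purge: 406×0.228 = 0.337×(CO2 in C), and the separation unit passes all CO2, so CO2 in U = CO2 in C = 274.68 kg/min.
ethanol vapour in U: m_A = 406×0.772 + (1−0.337)·(1−0.885)·m_A, so m_A = 313.43/0.9238 = 339.3 kg/min.
U = 339.3 + 274.68 = 613.98 kg/min.

614 kg/min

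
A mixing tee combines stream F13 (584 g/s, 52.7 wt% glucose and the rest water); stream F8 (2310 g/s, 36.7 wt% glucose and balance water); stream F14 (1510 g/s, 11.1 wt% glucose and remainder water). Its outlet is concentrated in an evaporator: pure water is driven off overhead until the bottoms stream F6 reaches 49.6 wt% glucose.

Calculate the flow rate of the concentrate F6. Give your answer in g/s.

2668 g/s

glucose entering = 584×0.527 + 2310×0.367 + 1510×0.111 = 1323.1 g/s.
All glucose reports to F6, so F6 = 1323.1/0.496 = 2667.6 g/s.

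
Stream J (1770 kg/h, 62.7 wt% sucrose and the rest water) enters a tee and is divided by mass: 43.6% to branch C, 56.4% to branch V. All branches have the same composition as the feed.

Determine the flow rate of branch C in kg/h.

771.7 kg/h

Branch C flow = 0.436×1770 = 771.72 kg/h.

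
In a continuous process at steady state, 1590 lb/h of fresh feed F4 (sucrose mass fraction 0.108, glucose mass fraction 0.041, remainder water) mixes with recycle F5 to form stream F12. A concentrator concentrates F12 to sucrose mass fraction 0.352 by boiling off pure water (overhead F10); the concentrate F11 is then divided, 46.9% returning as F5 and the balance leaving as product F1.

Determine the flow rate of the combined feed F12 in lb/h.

Overall sucrose balance (none leaves overhead): sucrose in fresh feed = sucrose in product, i.e. 1590×0.108 = (1−0.469)·F11·0.352.
F11 = 171.72/(0.352×0.531) = 918.72 lb/h.
Recycle F5 = 0.469×918.72 = 430.88 lb/h.
Combined feed F12 = 1590 + 430.88 = 2020.9 lb/h.

2021 lb/h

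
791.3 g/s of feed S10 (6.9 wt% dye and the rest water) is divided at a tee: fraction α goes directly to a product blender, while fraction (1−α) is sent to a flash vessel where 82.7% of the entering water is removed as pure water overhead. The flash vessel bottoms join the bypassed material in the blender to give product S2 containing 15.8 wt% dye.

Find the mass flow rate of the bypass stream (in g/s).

212.4 g/s

All 791.3×0.069 = 54.6 g/s of dye reaches S2, so S2 = 54.6/0.158 = 345.57 g/s and vapour = 445.73 g/s.
The evaporator receives (1−α)·791.3 of feed at 0.931 water and removes 0.827 of that water:
0.827×0.931×(1−α)×791.3 = 445.73
(1−α) = 445.73/609.25 = 0.7316;  α = 0.2684.
Bypass flow = 0.2684×791.3 = 212.38 g/s.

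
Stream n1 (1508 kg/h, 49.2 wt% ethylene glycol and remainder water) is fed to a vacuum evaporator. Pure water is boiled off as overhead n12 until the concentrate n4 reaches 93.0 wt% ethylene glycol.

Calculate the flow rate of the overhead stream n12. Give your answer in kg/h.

ethylene glycol is conserved: 1508×0.492 = 741.94 kg/h all reports to the concentrate.
Concentrate = 741.94/(target fraction) = 797.78 kg/h.
Overhead = 1508 − 797.78 = 710.22 kg/h.

710.2 kg/h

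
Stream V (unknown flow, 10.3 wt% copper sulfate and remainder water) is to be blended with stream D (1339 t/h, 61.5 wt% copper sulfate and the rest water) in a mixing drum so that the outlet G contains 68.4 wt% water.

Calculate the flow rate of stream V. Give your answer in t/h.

1880 t/h

Let V be the unknown flow. Total out = 1339 + V.
water balance: 515.51 + 0.897·V = 0.684·(1339 + V)
(0.897 − 0.684)·V = 0.684×1339 − 515.51 = 400.36
V = 400.36 / 0.213 = 1879.6 t/h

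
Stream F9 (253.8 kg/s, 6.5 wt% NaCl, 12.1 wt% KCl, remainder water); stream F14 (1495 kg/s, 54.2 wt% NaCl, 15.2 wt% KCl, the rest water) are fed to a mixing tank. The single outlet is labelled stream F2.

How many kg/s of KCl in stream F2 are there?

257.9 kg/s

KCl out = KCl in = 253.8×0.121 + 1495×0.152 = 257.95 kg/s.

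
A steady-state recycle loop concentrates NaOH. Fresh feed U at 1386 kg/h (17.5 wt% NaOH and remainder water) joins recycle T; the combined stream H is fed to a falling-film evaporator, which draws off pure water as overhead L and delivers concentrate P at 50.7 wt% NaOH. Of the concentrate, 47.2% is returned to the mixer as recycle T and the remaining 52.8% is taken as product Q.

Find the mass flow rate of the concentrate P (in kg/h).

906.1 kg/h

Overall NaOH balance (none leaves overhead): NaOH in fresh feed = NaOH in product, i.e. 1386×0.175 = (1−0.472)·P·0.507.
P = 242.55/(0.507×0.528) = 906.07 kg/h.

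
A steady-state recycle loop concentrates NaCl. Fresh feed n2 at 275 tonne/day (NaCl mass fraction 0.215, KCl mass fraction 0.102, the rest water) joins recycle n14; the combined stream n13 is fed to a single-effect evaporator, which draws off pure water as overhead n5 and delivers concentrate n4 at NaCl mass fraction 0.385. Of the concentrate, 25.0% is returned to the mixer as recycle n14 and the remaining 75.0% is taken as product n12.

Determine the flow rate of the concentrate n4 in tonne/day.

Overall NaCl balance (none leaves overhead): NaCl in fresh feed = NaCl in product, i.e. 275×0.215 = (1−0.250)·n4·0.385.
n4 = 59.125/(0.385×0.750) = 204.76 tonne/day.

204.8 tonne/day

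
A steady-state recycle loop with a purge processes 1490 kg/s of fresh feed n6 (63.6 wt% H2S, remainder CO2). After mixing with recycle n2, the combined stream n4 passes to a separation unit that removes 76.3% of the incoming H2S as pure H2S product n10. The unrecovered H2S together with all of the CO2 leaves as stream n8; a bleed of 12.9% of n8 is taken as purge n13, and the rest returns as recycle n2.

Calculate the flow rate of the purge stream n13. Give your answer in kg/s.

CO2 enters only via n6 and leaves only via the purge: 1490×0.364 = 0.129×(CO2 in n8), and the separation unit passes all CO2, so CO2 in n4 = CO2 in n8 = 4204.3 kg/s.
H2S in n4: m_A = 1490×0.636 + (1−0.129)·(1−0.763)·m_A, so m_A = 947.64/0.7936 = 1194.1 kg/s.
n8 = (1−0.763)×1194.1 + 4204.3 = 4487.4 kg/s.
Purge n13 = 0.129×4487.4 = 578.87 kg/s.

578.9 kg/s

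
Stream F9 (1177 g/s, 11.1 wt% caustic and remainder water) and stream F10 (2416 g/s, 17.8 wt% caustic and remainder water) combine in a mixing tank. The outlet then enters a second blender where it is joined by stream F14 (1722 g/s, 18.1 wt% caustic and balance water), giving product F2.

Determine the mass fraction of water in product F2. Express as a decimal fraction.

0.836

Overall, product flow = 5315 g/s.
water in = 1177×0.889 + 2416×0.822 + 1722×0.819 = 4442.6 g/s.
water fraction in F2 = 0.836.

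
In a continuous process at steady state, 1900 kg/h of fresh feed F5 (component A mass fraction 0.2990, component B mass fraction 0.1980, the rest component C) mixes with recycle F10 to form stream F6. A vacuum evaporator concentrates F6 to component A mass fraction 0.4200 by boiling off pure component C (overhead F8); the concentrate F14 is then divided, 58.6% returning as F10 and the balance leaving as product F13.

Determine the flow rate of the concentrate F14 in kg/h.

Overall component A balance (none leaves overhead): component A in fresh feed = component A in product, i.e. 1900×0.299 = (1−0.586)·F14·0.420.
F14 = 568.1/(0.420×0.414) = 3267.2 kg/h.

3267 kg/h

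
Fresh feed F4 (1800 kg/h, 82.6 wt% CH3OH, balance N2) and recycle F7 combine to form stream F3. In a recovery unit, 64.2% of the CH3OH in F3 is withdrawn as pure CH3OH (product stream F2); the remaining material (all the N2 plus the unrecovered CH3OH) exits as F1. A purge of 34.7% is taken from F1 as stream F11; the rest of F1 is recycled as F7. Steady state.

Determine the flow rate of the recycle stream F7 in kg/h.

1043 kg/h

N2 enters only via F4 and leaves only via the purge: 1800×0.174 = 0.347×(N2 in F1), and the recovery unit passes all N2, so N2 in F3 = N2 in F1 = 902.59 kg/h.
CH3OH in F3: m_A = 1800×0.826 + (1−0.347)·(1−0.642)·m_A, so m_A = 1486.8/0.7662 = 1940.4 kg/h.
F1 = (1−0.642)×1940.4 + 902.59 = 1597.3 kg/h.
Recycle F7 = (1−0.347)×1597.3 = 1043 kg/h.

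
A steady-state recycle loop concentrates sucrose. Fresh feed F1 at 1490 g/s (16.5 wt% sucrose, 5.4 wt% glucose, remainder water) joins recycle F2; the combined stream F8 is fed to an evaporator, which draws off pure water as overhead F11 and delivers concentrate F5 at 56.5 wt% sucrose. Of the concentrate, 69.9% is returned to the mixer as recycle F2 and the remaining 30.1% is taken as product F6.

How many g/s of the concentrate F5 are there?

Overall sucrose balance (none leaves overhead): sucrose in fresh feed = sucrose in product, i.e. 1490×0.165 = (1−0.699)·F5·0.565.
F5 = 245.85/(0.565×0.301) = 1445.6 g/s.

1446 g/s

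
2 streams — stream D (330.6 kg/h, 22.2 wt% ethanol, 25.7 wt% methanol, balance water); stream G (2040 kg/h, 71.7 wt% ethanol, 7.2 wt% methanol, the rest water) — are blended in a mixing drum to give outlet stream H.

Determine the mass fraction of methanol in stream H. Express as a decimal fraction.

0.098

Total flow out = 330.6 + 2040 = 2370.6 kg/h.
methanol in = 330.6×0.257 + 2040×0.072 = 231.84 kg/h.
methanol mass fraction in H = 231.84/2370.6 = 0.098.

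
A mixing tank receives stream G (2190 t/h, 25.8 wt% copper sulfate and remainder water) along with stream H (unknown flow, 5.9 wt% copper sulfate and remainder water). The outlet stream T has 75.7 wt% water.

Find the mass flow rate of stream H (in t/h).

Let H be the unknown flow. Total out = 2190 + H.
water balance: 1625 + 0.941·H = 0.757·(2190 + H)
(0.941 − 0.757)·H = 0.757×2190 − 1625 = 32.85
H = 32.85 / 0.184 = 178.53 t/h

178.5 t/h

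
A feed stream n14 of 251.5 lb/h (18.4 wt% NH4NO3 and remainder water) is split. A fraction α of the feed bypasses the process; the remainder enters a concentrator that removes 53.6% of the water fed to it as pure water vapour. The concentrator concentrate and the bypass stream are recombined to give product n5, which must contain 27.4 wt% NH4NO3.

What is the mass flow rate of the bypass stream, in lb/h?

62.62 lb/h

All 251.5×0.184 = 46.276 lb/h of NH4NO3 reaches n5, so n5 = 46.276/0.274 = 168.89 lb/h and vapour = 82.609 lb/h.
The evaporator receives (1−α)·251.5 of feed at 0.816 water and removes 0.536 of that water:
0.536×0.816×(1−α)×251.5 = 82.609
(1−α) = 82.609/110 = 0.7510;  α = 0.2490.
Bypass flow = 0.2490×251.5 = 62.625 lb/h.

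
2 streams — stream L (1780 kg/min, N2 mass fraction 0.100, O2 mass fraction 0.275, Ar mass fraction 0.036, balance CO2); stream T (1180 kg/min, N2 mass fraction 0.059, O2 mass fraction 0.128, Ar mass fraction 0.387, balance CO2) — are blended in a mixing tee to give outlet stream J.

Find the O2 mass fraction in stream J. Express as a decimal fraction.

0.216

Total flow out = 1780 + 1180 = 2960 kg/min.
O2 in = 1780×0.275 + 1180×0.128 = 640.54 kg/min.
O2 mass fraction in J = 640.54/2960 = 0.216.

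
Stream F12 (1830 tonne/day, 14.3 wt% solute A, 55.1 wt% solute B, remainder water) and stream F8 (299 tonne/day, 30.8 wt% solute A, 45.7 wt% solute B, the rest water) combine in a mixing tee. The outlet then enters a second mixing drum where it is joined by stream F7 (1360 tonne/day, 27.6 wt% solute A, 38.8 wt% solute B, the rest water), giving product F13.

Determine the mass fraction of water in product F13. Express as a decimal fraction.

0.312

Overall, product flow = 3489 tonne/day.
water in = 1830×0.306 + 299×0.235 + 1360×0.336 = 1087.2 tonne/day.
water fraction in F13 = 0.312.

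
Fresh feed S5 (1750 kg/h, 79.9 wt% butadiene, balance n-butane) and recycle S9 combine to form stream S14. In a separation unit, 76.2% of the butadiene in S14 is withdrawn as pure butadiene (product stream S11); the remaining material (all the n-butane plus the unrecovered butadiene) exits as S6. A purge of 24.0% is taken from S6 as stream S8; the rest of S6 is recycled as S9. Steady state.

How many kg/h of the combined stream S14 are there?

n-butane enters only via S5 and leaves only via the purge: 1750×0.201 = 0.240×(n-butane in S6), and the separation unit passes all n-butane, so n-butane in S14 = n-butane in S6 = 1465.6 kg/h.
butadiene in S14: m_A = 1750×0.799 + (1−0.240)·(1−0.762)·m_A, so m_A = 1398.2/0.8191 = 1707 kg/h.
S14 = 1707 + 1465.6 = 3172.6 kg/h.

3173 kg/h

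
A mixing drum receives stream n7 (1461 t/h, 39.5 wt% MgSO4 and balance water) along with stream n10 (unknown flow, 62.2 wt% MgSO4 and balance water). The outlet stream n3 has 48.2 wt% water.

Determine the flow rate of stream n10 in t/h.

Let n10 be the unknown flow. Total out = 1461 + n10.
water balance: 883.9 + 0.378·n10 = 0.482·(1461 + n10)
(0.378 − 0.482)·n10 = 0.482×1461 − 883.9 = -179.7
n10 = -179.7 / -0.104 = 1727.9 t/h

1728 t/h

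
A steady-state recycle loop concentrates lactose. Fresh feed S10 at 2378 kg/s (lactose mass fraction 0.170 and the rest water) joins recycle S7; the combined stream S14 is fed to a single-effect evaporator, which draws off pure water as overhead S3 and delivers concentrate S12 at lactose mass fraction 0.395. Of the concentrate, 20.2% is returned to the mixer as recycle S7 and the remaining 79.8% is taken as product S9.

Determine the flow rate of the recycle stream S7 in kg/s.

Overall lactose balance (none leaves overhead): lactose in fresh feed = lactose in product, i.e. 2378×0.170 = (1−0.202)·S12·0.395.
S12 = 404.26/(0.395×0.798) = 1282.5 kg/s.
Recycle S7 = 0.202×1282.5 = 259.07 kg/s.

259.1 kg/s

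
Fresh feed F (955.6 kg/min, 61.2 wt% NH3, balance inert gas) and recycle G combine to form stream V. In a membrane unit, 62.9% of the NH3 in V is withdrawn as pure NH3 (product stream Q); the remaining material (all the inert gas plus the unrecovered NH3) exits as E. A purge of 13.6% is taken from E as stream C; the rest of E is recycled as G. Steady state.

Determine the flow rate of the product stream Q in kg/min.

NH3 in V: m_A = 955.6×0.612 + (1−0.136)·(1−0.629)·m_A, so m_A = 584.83/0.6795 = 860.73 kg/min.
Product Q = 0.629×860.73 = 541.4 kg/min.

541.4 kg/min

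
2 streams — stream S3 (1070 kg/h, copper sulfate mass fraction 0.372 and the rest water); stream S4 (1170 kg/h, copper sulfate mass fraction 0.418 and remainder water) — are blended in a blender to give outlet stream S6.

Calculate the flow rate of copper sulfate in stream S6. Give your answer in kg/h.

copper sulfate out = copper sulfate in = 1070×0.372 + 1170×0.418 = 887.1 kg/h.

887.1 kg/h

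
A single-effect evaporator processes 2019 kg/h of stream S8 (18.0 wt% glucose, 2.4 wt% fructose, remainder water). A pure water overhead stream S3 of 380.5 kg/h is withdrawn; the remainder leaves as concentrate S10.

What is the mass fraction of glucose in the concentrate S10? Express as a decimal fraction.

0.222

glucose is not removed: 2019×0.180 = 363.42 kg/h of glucose enters S10.
Concentrate = 2019 − 380.5 = 1638.5 kg/h.
Mass fraction = 363.42/1638.5 = 0.222.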